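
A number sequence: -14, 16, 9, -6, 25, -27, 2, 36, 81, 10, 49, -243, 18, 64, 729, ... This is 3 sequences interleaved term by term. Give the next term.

Split by position mod 3: positions 1, 4, 7, … form one track, and each other residue class forms its own.
Track A: -14, -6, 2, 10, 18. Arithmetic, step +8.
Track B: 16, 25, 36, 49, 64. Perfect squares starting at 4².
Track C: 9, -27, 81, -243, 729. Geometric with ratio -3.
Term 16 comes from track A (its 6th entry): 26.

26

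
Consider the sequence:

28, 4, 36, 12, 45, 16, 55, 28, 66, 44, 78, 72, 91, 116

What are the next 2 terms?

Odd-indexed and even-indexed terms follow separate rules.
Track A: 28, 36, 45, 55, 66, 78, 91 (triangular numbers n(n+1)/2 for n = 7, 8, …).
Track B: 4, 12, 16, 28, 44, 72, 116 (each term equals the sum of the previous two).
The 15th slot belongs to track A; its 8th term is 105.
Position 16 → track B, term 8 = 188.

105, 188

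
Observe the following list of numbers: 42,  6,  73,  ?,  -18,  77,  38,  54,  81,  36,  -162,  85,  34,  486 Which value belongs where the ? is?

40

Split by position mod 3: positions 1, 4, 7, … form one track, and each other residue class forms its own.
Track A: 42, ?, 38, 36, 34. Arithmetic, step −2.
Track B: 6, -18, 54, -162, 486. Geometric, ×-3 each step.
Track C: 73, 77, 81, 85. Linear: a_n = 69 + 4·n.
The gap is track A's term 2; the rule gives 40.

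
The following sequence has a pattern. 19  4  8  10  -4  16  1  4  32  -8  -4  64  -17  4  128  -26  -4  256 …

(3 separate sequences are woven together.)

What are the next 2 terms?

-35, 4

Read the sequence 3 terms at a time; column i is its own pattern.
Track A: 19, 10, 1, -8, -17, -26 (linear: a_n = 28 − 9·n).
Track B: 4, -4, 4, -4, 4, -4 (the oscillation 4·(−1)^(n+1)).
Track C: 8, 16, 32, 64, 128, 256 (geometric, ×2 each step).
Position 19 → track A, term 7 = -35.
Position 20 → track B, term 7 = 4.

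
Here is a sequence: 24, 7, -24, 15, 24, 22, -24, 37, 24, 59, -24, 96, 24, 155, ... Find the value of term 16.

Split by position mod 2 into 2 tracks.
Subsequence A: 24, -24, 24, -24, 24, -24, 24. Alternating ±24.
Subsequence B: 7, 15, 22, 37, 59, 96, 155. A Fibonacci-like recurrence a_n = a_{n-1} + a_{n-2}.
Position 16 falls in subsequence B as its term 8, giving 251.

251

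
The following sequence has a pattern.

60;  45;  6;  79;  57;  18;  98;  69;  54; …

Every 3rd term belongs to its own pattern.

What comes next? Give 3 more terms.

117, 81, 162

Read the sequence 3 terms at a time; column i is its own pattern.
Subsequence A: 60, 79, 98 — arithmetic with common difference +19.
Subsequence B: 45, 57, 69 — arithmetic, step +12.
Subsequence C: 6, 18, 54 — geometric with ratio 3.
Term 10 comes from subsequence A (its 4th entry): 117.
Position 11 → subsequence B, term 4 = 81.
Position 12 → subsequence C, term 4 = 162.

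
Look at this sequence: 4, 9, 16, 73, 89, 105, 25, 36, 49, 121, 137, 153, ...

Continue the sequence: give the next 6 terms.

The slot pattern repeats as AAABBB (period 6), so there are 2 interleaved tracks.
Stream A: 4, 9, 16, 25, 36, 49 — the squares 2², 3², 4², ….
Stream B: 73, 89, 105, 121, 137, 153 — linear: a_n = 57 + 16·n.
The 13th slot belongs to stream A; its 7th term is 64.
Term 14 comes from stream A (its 8th entry): 81.
Position 15 falls in stream A as its term 9, giving 100.
Position 16 → stream B, term 7 = 169.
Position 17 → stream B, term 8 = 185.
Term 18 comes from stream B (its 9th entry): 201.

64, 81, 100, 169, 185, 201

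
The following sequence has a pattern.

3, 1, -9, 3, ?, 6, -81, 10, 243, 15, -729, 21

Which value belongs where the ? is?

27

Odd-indexed and even-indexed terms follow separate rules.
Subsequence A: 3, -9, ?, -81, 243, -729. Geometric, ×-3 each step.
Subsequence B: 1, 3, 6, 10, 15, 21. The triangular numbers T_1, T_2, ….
So the missing entry in subsequence A is 27.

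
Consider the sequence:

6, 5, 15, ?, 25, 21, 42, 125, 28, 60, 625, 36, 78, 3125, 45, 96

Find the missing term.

24

Read the sequence 3 terms at a time; column i is its own pattern.
Stream A: 6, ?, 42, 60, 78, 96. Arithmetic, step +18.
Stream B: 5, 25, 125, 625, 3125. Successive powers of 5.
Stream C: 15, 21, 28, 36, 45. Triangular numbers n(n+1)/2 for n = 5, 6, ….
The gap is stream A's term 2; the rule gives 24.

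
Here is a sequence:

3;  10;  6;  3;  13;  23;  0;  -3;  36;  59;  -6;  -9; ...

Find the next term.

95

The slot pattern repeats as AABB (period 4), so there are 2 interleaved tracks.
Track A: 3, 10, 13, 23, 36, 59 (a Fibonacci-like recurrence a_n = a_{n-1} + a_{n-2}).
Track B: 6, 3, 0, -3, -6, -9 (arithmetic with common difference −3).
Position 13 falls in track A as its term 7, giving 95.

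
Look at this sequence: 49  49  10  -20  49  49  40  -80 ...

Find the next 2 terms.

Positions follow the repeating pattern AABB; grouping by letter gives 2 tracks.
Stream A: 49, 49, 49, 49 (the constant sequence 49).
Stream B: 10, -20, 40, -80 (geometric with ratio -2).
Position 9 → stream A, term 5 = 49.
Term 10 comes from stream A (its 6th entry): 49.

49, 49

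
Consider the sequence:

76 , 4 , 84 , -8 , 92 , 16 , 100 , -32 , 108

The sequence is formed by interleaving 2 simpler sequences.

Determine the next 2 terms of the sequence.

64, 116

Split by position mod 2 into 2 tracks.
Track A: 76, 84, 92, 100, 108. Arithmetic with common difference +8.
Track B: 4, -8, 16, -32. Geometric, ×-2 each step.
The 10th slot belongs to track B; its 5th term is 64.
Term 11 comes from track A (its 6th entry): 116.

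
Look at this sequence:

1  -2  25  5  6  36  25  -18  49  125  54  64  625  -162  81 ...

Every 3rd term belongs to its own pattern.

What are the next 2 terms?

3125, 486

Split by position mod 3: positions 1, 4, 7, … form one track, and each other residue class forms its own.
Subsequence A: 1, 5, 25, 125, 625. Powers 5^0, 5^1, 5^2, ….
Subsequence B: -2, 6, -18, 54, -162. Geometric, ×-3 each step.
Subsequence C: 25, 36, 49, 64, 81. Perfect squares starting at 5².
Term 16 comes from subsequence A (its 6th entry): 3125.
The 17th slot belongs to subsequence B; its 6th term is 486.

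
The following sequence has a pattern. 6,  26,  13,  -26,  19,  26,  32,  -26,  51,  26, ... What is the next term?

The terms cycle through 2 interleaved subsequences.
Subsequence A is 6, 13, 19, 32, 51, which is each term equals the sum of the previous two.
Subsequence B is 26, -26, 26, -26, 26, which is alternating ±26.
Position 11 falls in subsequence A as its term 6, giving 83.

83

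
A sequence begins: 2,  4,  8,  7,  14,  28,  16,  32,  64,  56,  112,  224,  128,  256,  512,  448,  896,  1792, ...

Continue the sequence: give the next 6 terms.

1024, 2048, 4096, 3584, 7168, 14336

Reading positions in blocks of 6 reveals the pattern AAABBB — 2 tracks woven together.
Subsequence A: 2, 4, 8, 16, 32, 64, 128, 256, 512 — successive powers of 2.
Subsequence B: 7, 14, 28, 56, 112, 224, 448, 896, 1792 — geometric, ×2 each step.
Term 19 comes from subsequence A (its 10th entry): 1024.
Position 20 falls in subsequence A as its term 11, giving 2048.
Term 21 comes from subsequence A (its 12th entry): 4096.
Term 22 comes from subsequence B (its 10th entry): 3584.
Position 23 → subsequence B, term 11 = 7168.
Position 24 → subsequence B, term 12 = 14336.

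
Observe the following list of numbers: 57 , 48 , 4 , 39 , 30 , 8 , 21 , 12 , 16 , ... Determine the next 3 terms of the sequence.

3, -6, 32

The slot pattern repeats as AAB (period 3), so there are 2 interleaved tracks.
Subsequence A: 57, 48, 39, 30, 21, 12 — subtracting 9 each time.
Subsequence B: 4, 8, 16 — successive powers of 2.
Position 10 falls in subsequence A as its term 7, giving 3.
Position 11 → subsequence A, term 8 = -6.
The 12th slot belongs to subsequence B; its 4th term is 32.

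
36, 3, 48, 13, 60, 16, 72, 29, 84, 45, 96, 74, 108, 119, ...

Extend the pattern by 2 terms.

Positions 1, 3, 5, … form one subsequence and positions 2, 4, 6, … form another.
Stream A: 36, 48, 60, 72, 84, 96, 108. Linear: a_n = 24 + 12·n.
Stream B: 3, 13, 16, 29, 45, 74, 119. A Fibonacci-like recurrence a_n = a_{n-1} + a_{n-2}.
Position 15 falls in stream A as its term 8, giving 120.
Position 16 → stream B, term 8 = 193.

120, 193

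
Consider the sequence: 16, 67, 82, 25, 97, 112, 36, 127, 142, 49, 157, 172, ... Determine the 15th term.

The slot pattern repeats as ABB (period 3), so there are 2 interleaved tracks.
Track A: 16, 25, 36, 49 (consecutive squares n² from n = 4).
Track B: 67, 82, 97, 112, 127, 142, 157, 172 (linear: a_n = 52 + 15·n).
Term 15 comes from track B (its 10th entry): 202.

202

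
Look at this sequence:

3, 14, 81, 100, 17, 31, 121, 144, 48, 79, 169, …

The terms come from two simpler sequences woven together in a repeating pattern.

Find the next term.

196

The slot pattern repeats as AABB (period 4), so there are 2 interleaved tracks.
Stream A: 3, 14, 17, 31, 48, 79. Each term equals the sum of the previous two.
Stream B: 81, 100, 121, 144, 169. The squares 9², 10², 11², ….
Position 12 falls in stream B as its term 6, giving 196.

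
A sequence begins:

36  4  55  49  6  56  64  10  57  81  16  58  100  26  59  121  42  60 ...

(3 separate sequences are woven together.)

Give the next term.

Split by position mod 3 into 3 tracks.
Track A = 36, 49, 64, 81, 100, 121: perfect squares starting at 6².
Track B = 4, 6, 10, 16, 26, 42: a Fibonacci-like recurrence a_n = a_{n-1} + a_{n-2}.
Track C = 55, 56, 57, 58, 59, 60: arithmetic with common difference +1.
The 19th slot belongs to track A; its 7th term is 144.

144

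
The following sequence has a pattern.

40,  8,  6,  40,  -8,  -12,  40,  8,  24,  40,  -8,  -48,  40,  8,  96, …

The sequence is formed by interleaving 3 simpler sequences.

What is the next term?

Split by position mod 3: positions 1, 4, 7, … form one track, and each other residue class forms its own.
Track A: 40, 40, 40, 40, 40 — constant 40.
Track B: 8, -8, 8, -8, 8 — oscillating between 8 and -8.
Track C: 6, -12, 24, -48, 96 — geometric, ×-2 each step.
Position 16 falls in track A as its term 6, giving 40.

40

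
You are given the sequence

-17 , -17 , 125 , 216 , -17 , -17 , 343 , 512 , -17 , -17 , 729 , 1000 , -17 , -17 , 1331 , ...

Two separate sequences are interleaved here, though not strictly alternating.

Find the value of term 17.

-17

The slot pattern repeats as AABB (period 4), so there are 2 interleaved tracks.
Track A: -17, -17, -17, -17, -17, -17, -17, -17 (the constant sequence -17).
Track B: 125, 216, 343, 512, 729, 1000, 1331 (perfect cubes starting at 5³).
Position 17 falls in track A as its term 9, giving -17.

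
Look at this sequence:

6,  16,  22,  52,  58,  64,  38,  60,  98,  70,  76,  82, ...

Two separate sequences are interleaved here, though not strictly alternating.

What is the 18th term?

100

Reading positions in blocks of 6 reveals the pattern AAABBB — 2 tracks woven together.
Stream A = 6, 16, 22, 38, 60, 98: each term equals the sum of the previous two.
Stream B = 52, 58, 64, 70, 76, 82: adding 6 each time.
Position 18 → stream B, term 9 = 100.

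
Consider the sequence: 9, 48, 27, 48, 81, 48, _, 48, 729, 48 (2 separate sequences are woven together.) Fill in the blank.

Odd-indexed and even-indexed terms follow separate rules.
Subsequence A is 9, 27, 81, ?, 729, which is geometric, ×3 each step.
Subsequence B is 48, 48, 48, 48, 48, which is the constant sequence 48.
So the missing entry in subsequence A is 243.

243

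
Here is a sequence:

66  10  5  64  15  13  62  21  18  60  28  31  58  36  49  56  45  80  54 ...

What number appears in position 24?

The terms cycle through 3 interleaved subsequences.
Stream A is 66, 64, 62, 60, 58, 56, 54, which is arithmetic, step −2.
Stream B is 10, 15, 21, 28, 36, 45, which is triangular numbers n(n+1)/2 for n = 4, 5, ….
Stream C is 5, 13, 18, 31, 49, 80, which is a Fibonacci-like recurrence a_n = a_{n-1} + a_{n-2}.
Term 24 comes from stream C (its 8th entry): 209.

209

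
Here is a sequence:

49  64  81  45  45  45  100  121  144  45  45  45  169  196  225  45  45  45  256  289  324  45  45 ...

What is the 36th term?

45

The slot pattern repeats as AAABBB (period 6), so there are 2 interleaved tracks.
Track A: 49, 64, 81, 100, 121, 144, 169, 196, 225, 256, 289, 324 (perfect squares starting at 7²).
Track B: 45, 45, 45, 45, 45, 45, 45, 45, 45, 45, 45 (the constant sequence 45).
Term 36 comes from track B (its 18th entry): 45.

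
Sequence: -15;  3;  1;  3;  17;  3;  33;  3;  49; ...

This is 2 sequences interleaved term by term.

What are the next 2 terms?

The terms cycle through 2 interleaved subsequences.
Subsequence A: -15, 1, 17, 33, 49. Linear: a_n = -31 + 16·n.
Subsequence B: 3, 3, 3, 3. Always 3.
The 10th slot belongs to subsequence B; its 5th term is 3.
Position 11 → subsequence A, term 6 = 65.

3, 65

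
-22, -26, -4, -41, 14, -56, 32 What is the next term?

-71

The terms cycle through 2 interleaved subsequences.
Subsequence A = -22, -4, 14, 32: linear: a_n = -40 + 18·n.
Subsequence B = -26, -41, -56: subtracting 15 each time.
Term 8 comes from subsequence B (its 4th entry): -71.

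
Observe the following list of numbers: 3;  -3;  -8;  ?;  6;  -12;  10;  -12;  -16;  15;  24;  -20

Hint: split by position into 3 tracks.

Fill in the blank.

Taking every 3rd term gives 3 separate tracks.
Stream A is 3, ?, 10, 15, which is triangular numbers starting at T_2.
Stream B is -3, 6, -12, 24, which is a geometric progression (common ratio -2).
Stream C is -8, -12, -16, -20, which is linear: a_n = -4 − 4·n.
Stream A's pattern makes the blank 6.

6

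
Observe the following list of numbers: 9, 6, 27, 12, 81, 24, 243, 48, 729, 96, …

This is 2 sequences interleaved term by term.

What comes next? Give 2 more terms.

The terms cycle through 2 interleaved subsequences.
Subsequence A is 9, 27, 81, 243, 729, which is powers 3^2, 3^3, 3^4, ….
Subsequence B is 6, 12, 24, 48, 96, which is multiplying by 2 each time.
Position 11 → subsequence A, term 6 = 2187.
Position 12 → subsequence B, term 6 = 192.

2187, 192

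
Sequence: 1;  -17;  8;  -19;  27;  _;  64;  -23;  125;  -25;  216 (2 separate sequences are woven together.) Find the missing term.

-21

Positions 1, 3, 5, … form one subsequence and positions 2, 4, 6, … form another.
Track A: 1, 8, 27, 64, 125, 216 — the cubes 1³, 2³, 3³, ….
Track B: -17, -19, ?, -23, -25 — arithmetic with common difference −2.
Track B's pattern makes the blank -21.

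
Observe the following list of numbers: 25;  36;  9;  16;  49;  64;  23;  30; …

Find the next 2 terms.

81, 100

Positions follow the repeating pattern AABB; grouping by letter gives 2 tracks.
Stream A: 25, 36, 49, 64 — consecutive squares n² from n = 5.
Stream B: 9, 16, 23, 30 — arithmetic with common difference +7.
Position 9 → stream A, term 5 = 81.
Term 10 comes from stream A (its 6th entry): 100.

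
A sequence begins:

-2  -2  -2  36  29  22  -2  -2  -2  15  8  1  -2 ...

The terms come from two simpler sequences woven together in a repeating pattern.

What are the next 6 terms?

-2, -2, -6, -13, -20, -2

The slot pattern repeats as AAABBB (period 6), so there are 2 interleaved tracks.
Track A: -2, -2, -2, -2, -2, -2, -2 (the constant sequence -2).
Track B: 36, 29, 22, 15, 8, 1 (arithmetic, step −7).
Position 14 falls in track A as its term 8, giving -2.
Position 15 → track A, term 9 = -2.
The 16th slot belongs to track B; its 7th term is -6.
The 17th slot belongs to track B; its 8th term is -13.
Term 18 comes from track B (its 9th entry): -20.
The 19th slot belongs to track A; its 10th term is -2.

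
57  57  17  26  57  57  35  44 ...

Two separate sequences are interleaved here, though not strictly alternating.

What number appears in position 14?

57

Positions follow the repeating pattern AABB; grouping by letter gives 2 tracks.
Track A: 57, 57, 57, 57. Constant 57.
Track B: 17, 26, 35, 44. Linear: a_n = 8 + 9·n.
Position 14 falls in track A as its term 8, giving 57.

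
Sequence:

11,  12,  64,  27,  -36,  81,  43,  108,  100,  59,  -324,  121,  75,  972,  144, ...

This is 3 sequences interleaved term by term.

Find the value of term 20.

8748

Split by position mod 3: positions 1, 4, 7, … form one track, and each other residue class forms its own.
Track A = 11, 27, 43, 59, 75: adding 16 each time.
Track B = 12, -36, 108, -324, 972: geometric, ×-3 each step.
Track C = 64, 81, 100, 121, 144: the squares 8², 9², 10², ….
The 20th slot belongs to track B; its 7th term is 8748.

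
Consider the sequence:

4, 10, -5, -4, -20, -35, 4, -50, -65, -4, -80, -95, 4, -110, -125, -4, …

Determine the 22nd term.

-4

The slot pattern repeats as ABB (period 3), so there are 2 interleaved tracks.
Stream A: 4, -4, 4, -4, 4, -4 (alternating ±4).
Stream B: 10, -5, -20, -35, -50, -65, -80, -95, -110, -125 (arithmetic with common difference −15).
Position 22 falls in stream A as its term 8, giving -4.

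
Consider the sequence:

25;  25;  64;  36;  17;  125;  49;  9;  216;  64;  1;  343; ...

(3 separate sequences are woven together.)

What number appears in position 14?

-7

The terms cycle through 3 interleaved subsequences.
Stream A: 25, 36, 49, 64 (perfect squares starting at 5²).
Stream B: 25, 17, 9, 1 (subtracting 8 each time).
Stream C: 64, 125, 216, 343 (perfect cubes starting at 4³).
Position 14 falls in stream B as its term 5, giving -7.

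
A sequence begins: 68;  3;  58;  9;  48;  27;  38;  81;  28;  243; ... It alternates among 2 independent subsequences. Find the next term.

18

The terms cycle through 2 interleaved subsequences.
Track A: 68, 58, 48, 38, 28. Arithmetic, step −10.
Track B: 3, 9, 27, 81, 243. Powers 3^1, 3^2, 3^3, ….
Position 11 falls in track A as its term 6, giving 18.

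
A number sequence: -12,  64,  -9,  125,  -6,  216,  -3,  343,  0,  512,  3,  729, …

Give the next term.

Split by position mod 2 into 2 tracks.
Subsequence A: -12, -9, -6, -3, 0, 3 — linear: a_n = -15 + 3·n.
Subsequence B: 64, 125, 216, 343, 512, 729 — perfect cubes starting at 4³.
The 13th slot belongs to subsequence A; its 7th term is 6.

6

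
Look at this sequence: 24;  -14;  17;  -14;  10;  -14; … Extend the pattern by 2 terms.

3, -14

Taking every 2nd term gives 2 separate tracks.
Track A: 24, 17, 10. Arithmetic, step −7.
Track B: -14, -14, -14. Always -14.
The 7th slot belongs to track A; its 4th term is 3.
Position 8 → track B, term 4 = -14.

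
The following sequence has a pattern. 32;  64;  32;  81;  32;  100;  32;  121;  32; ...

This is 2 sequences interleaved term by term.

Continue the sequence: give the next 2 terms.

144, 32

The terms cycle through 2 interleaved subsequences.
Track A is 32, 32, 32, 32, 32, which is the constant sequence 32.
Track B is 64, 81, 100, 121, which is consecutive squares n² from n = 8.
Term 10 comes from track B (its 5th entry): 144.
Position 11 falls in track A as its term 6, giving 32.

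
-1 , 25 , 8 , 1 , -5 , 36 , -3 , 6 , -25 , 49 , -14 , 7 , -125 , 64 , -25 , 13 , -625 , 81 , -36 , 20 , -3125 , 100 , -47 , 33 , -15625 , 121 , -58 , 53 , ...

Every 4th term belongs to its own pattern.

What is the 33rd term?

The terms cycle through 4 interleaved subsequences.
Subsequence A: -1, -5, -25, -125, -625, -3125, -15625 (geometric with ratio 5).
Subsequence B: 25, 36, 49, 64, 81, 100, 121 (the squares 5², 6², 7², …).
Subsequence C: 8, -3, -14, -25, -36, -47, -58 (arithmetic, step −11).
Subsequence D: 1, 6, 7, 13, 20, 33, 53 (Fibonacci-style (each term is the sum of the two before it)).
Position 33 → subsequence A, term 9 = -390625.

-390625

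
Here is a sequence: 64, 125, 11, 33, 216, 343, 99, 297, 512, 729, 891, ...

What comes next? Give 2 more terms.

2673, 1000

The slot pattern repeats as AABB (period 4), so there are 2 interleaved tracks.
Subsequence A is 64, 125, 216, 343, 512, 729, which is the cubes 4³, 5³, 6³, ….
Subsequence B is 11, 33, 99, 297, 891, which is geometric, ×3 each step.
The 12th slot belongs to subsequence B; its 6th term is 2673.
Position 13 → subsequence A, term 7 = 1000.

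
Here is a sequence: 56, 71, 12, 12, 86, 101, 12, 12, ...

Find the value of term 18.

191

Reading positions in blocks of 4 reveals the pattern AABB — 2 tracks woven together.
Stream A is 56, 71, 86, 101, which is adding 15 each time.
Stream B is 12, 12, 12, 12, which is the constant sequence 12.
Position 18 → stream A, term 10 = 191.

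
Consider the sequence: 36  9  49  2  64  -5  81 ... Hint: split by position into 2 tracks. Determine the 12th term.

Taking every 2nd term gives 2 separate tracks.
Subsequence A = 36, 49, 64, 81: consecutive squares n² from n = 6.
Subsequence B = 9, 2, -5: subtracting 7 each time.
The 12th slot belongs to subsequence B; its 6th term is -26.

-26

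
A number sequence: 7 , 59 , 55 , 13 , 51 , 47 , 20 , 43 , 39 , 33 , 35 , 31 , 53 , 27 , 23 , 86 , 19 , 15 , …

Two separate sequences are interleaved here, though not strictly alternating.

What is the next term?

139

Positions follow the repeating pattern ABB; grouping by letter gives 2 tracks.
Subsequence A = 7, 13, 20, 33, 53, 86: Fibonacci-style (each term is the sum of the two before it).
Subsequence B = 59, 55, 51, 47, 43, 39, 35, 31, 27, 23, 19, 15: linear: a_n = 63 − 4·n.
Position 19 → subsequence A, term 7 = 139.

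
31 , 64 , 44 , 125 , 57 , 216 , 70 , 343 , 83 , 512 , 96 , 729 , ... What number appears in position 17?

Taking every 2nd term gives 2 separate tracks.
Track A: 31, 44, 57, 70, 83, 96. Linear: a_n = 18 + 13·n.
Track B: 64, 125, 216, 343, 512, 729. The cubes 4³, 5³, 6³, ….
Term 17 comes from track A (its 9th entry): 135.

135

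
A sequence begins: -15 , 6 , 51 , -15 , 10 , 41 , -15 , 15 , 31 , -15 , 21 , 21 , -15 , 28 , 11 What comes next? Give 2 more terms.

-15, 36

Read the sequence 3 terms at a time; column i is its own pattern.
Track A is -15, -15, -15, -15, -15, which is the constant sequence -15.
Track B is 6, 10, 15, 21, 28, which is the triangular numbers T_3, T_4, ….
Track C is 51, 41, 31, 21, 11, which is subtracting 10 each time.
Term 16 comes from track A (its 6th entry): -15.
The 17th slot belongs to track B; its 6th term is 36.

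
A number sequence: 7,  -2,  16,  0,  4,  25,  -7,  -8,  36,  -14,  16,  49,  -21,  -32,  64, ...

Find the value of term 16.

-28

Taking every 3rd term gives 3 separate tracks.
Stream A: 7, 0, -7, -14, -21 (arithmetic, step −7).
Stream B: -2, 4, -8, 16, -32 (geometric, ×-2 each step).
Stream C: 16, 25, 36, 49, 64 (consecutive squares n² from n = 4).
Term 16 comes from stream A (its 6th entry): -28.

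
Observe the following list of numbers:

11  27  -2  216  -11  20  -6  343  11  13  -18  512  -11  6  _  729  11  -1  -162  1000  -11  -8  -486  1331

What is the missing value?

Split by position mod 4 into 4 tracks.
Stream A = 11, -11, 11, -11, 11, -11: oscillating between 11 and -11.
Stream B = 27, 20, 13, 6, -1, -8: linear: a_n = 34 − 7·n.
Stream C = -2, -6, -18, ?, -162, -486: geometric, ×3 each step.
Stream D = 216, 343, 512, 729, 1000, 1331: the cubes 6³, 7³, 8³, ….
Stream C's pattern makes the blank -54.

-54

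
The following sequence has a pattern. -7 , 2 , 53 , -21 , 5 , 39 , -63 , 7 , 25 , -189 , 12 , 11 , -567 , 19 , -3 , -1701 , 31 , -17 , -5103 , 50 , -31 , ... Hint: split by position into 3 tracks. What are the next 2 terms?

Split by position mod 3: positions 1, 4, 7, … form one track, and each other residue class forms its own.
Track A is -7, -21, -63, -189, -567, -1701, -5103, which is geometric, ×3 each step.
Track B is 2, 5, 7, 12, 19, 31, 50, which is each term equals the sum of the previous two.
Track C is 53, 39, 25, 11, -3, -17, -31, which is arithmetic with common difference −14.
Term 22 comes from track A (its 8th entry): -15309.
Term 23 comes from track B (its 8th entry): 81.

-15309, 81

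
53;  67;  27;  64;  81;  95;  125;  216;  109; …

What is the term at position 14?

151

Positions follow the repeating pattern AABB; grouping by letter gives 2 tracks.
Track A is 53, 67, 81, 95, 109, which is linear: a_n = 39 + 14·n.
Track B is 27, 64, 125, 216, which is perfect cubes starting at 3³.
The 14th slot belongs to track A; its 8th term is 151.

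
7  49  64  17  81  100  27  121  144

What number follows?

Positions follow the repeating pattern ABB; grouping by letter gives 2 tracks.
Subsequence A is 7, 17, 27, which is arithmetic with common difference +10.
Subsequence B is 49, 64, 81, 100, 121, 144, which is the squares 7², 8², 9², ….
Term 10 comes from subsequence A (its 4th entry): 37.

37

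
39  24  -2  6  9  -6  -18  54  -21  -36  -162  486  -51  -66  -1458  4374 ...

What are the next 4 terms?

-81, -96, -13122, 39366

Reading positions in blocks of 4 reveals the pattern AABB — 2 tracks woven together.
Subsequence A: 39, 24, 9, -6, -21, -36, -51, -66 — subtracting 15 each time.
Subsequence B: -2, 6, -18, 54, -162, 486, -1458, 4374 — geometric, ×-3 each step.
Position 17 → subsequence A, term 9 = -81.
The 18th slot belongs to subsequence A; its 10th term is -96.
Position 19 falls in subsequence B as its term 9, giving -13122.
The 20th slot belongs to subsequence B; its 10th term is 39366.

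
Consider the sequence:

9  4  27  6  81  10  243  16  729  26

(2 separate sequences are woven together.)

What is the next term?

Split by position mod 2 into 2 tracks.
Track A = 9, 27, 81, 243, 729: powers of 3.
Track B = 4, 6, 10, 16, 26: each term equals the sum of the previous two.
Position 11 falls in track A as its term 6, giving 2187.

2187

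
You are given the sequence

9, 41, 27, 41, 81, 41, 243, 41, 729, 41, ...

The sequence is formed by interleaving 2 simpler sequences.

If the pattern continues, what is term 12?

41

The terms cycle through 2 interleaved subsequences.
Track A: 9, 27, 81, 243, 729 (powers 3^2, 3^3, 3^4, …).
Track B: 41, 41, 41, 41, 41 (constant 41).
Term 12 comes from track B (its 6th entry): 41.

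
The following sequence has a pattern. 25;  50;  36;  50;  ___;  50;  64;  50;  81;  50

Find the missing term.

49

Taking every 2nd term gives 2 separate tracks.
Subsequence A = 25, 36, ?, 64, 81: the squares 5², 6², 7², ….
Subsequence B = 50, 50, 50, 50, 50: constant 50.
Subsequence A's pattern makes the blank 49.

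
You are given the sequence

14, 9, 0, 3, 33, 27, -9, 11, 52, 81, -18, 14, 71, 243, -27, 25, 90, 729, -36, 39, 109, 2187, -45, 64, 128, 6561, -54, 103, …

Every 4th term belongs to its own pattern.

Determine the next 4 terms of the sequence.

147, 19683, -63, 167

Taking every 4th term gives 4 separate tracks.
Track A: 14, 33, 52, 71, 90, 109, 128 (linear: a_n = -5 + 19·n).
Track B: 9, 27, 81, 243, 729, 2187, 6561 (powers 3^2, 3^3, 3^4, …).
Track C: 0, -9, -18, -27, -36, -45, -54 (arithmetic with common difference −9).
Track D: 3, 11, 14, 25, 39, 64, 103 (each term equals the sum of the previous two).
Term 29 comes from track A (its 8th entry): 147.
Position 30 falls in track B as its term 8, giving 19683.
Position 31 falls in track C as its term 8, giving -63.
The 32nd slot belongs to track D; its 8th term is 167.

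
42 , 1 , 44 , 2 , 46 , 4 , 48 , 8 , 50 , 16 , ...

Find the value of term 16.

Split by position mod 2 into 2 tracks.
Stream A = 42, 44, 46, 48, 50: linear: a_n = 40 + 2·n.
Stream B = 1, 2, 4, 8, 16: powers 2^0, 2^1, 2^2, ….
Term 16 comes from stream B (its 8th entry): 128.

128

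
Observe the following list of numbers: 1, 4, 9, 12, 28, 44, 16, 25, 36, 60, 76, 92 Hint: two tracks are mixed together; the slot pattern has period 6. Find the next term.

49

The slot pattern repeats as AAABBB (period 6), so there are 2 interleaved tracks.
Track A: 1, 4, 9, 16, 25, 36. Perfect squares starting at 1².
Track B: 12, 28, 44, 60, 76, 92. Arithmetic with common difference +16.
Position 13 → track A, term 7 = 49.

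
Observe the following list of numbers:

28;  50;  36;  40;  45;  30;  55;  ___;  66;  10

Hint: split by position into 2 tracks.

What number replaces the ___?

20

The terms cycle through 2 interleaved subsequences.
Stream A: 28, 36, 45, 55, 66. The triangular numbers T_7, T_8, ….
Stream B: 50, 40, 30, ?, 10. Linear: a_n = 60 − 10·n.
So the missing entry in stream B is 20.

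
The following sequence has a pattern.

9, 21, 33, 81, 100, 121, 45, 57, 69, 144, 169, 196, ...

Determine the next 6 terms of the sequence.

81, 93, 105, 225, 256, 289

Positions follow the repeating pattern AAABBB; grouping by letter gives 2 tracks.
Track A: 9, 21, 33, 45, 57, 69 — linear: a_n = -3 + 12·n.
Track B: 81, 100, 121, 144, 169, 196 — the squares 9², 10², 11², ….
Term 13 comes from track A (its 7th entry): 81.
Term 14 comes from track A (its 8th entry): 93.
Position 15 falls in track A as its term 9, giving 105.
Position 16 falls in track B as its term 7, giving 225.
Term 17 comes from track B (its 8th entry): 256.
Term 18 comes from track B (its 9th entry): 289.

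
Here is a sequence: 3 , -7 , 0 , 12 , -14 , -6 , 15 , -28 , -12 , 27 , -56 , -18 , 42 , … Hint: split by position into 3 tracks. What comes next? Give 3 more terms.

-112, -24, 69

Split by position mod 3 into 3 tracks.
Track A = 3, 12, 15, 27, 42: each term equals the sum of the previous two.
Track B = -7, -14, -28, -56: multiplying by 2 each time.
Track C = 0, -6, -12, -18: arithmetic, step −6.
The 14th slot belongs to track B; its 5th term is -112.
Term 15 comes from track C (its 5th entry): -24.
The 16th slot belongs to track A; its 6th term is 69.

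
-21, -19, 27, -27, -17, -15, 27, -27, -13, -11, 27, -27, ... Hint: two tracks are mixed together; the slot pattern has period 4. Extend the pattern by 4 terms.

Reading positions in blocks of 4 reveals the pattern AABB — 2 tracks woven together.
Stream A: -21, -19, -17, -15, -13, -11. Arithmetic with common difference +2.
Stream B: 27, -27, 27, -27, 27, -27. The oscillation 27·(−1)^(n+1).
Position 13 → stream A, term 7 = -9.
Position 14 → stream A, term 8 = -7.
The 15th slot belongs to stream B; its 7th term is 27.
Position 16 → stream B, term 8 = -27.

-9, -7, 27, -27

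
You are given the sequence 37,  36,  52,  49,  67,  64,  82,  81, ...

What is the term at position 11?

112

Positions 1, 3, 5, … form one subsequence and positions 2, 4, 6, … form another.
Stream A: 37, 52, 67, 82. Arithmetic with common difference +15.
Stream B: 36, 49, 64, 81. Perfect squares starting at 6².
Position 11 → stream A, term 6 = 112.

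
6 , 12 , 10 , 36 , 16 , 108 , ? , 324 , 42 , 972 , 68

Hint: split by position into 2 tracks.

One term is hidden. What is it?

Taking every 2nd term gives 2 separate tracks.
Stream A: 6, 10, 16, ?, 42, 68. Each term equals the sum of the previous two.
Stream B: 12, 36, 108, 324, 972. Multiplying by 3 each time.
Stream A's pattern makes the blank 26.

26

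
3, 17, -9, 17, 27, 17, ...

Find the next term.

-81

The terms cycle through 2 interleaved subsequences.
Subsequence A: 3, -9, 27 (multiplying by -3 each time).
Subsequence B: 17, 17, 17 (always 17).
Term 7 comes from subsequence A (its 4th entry): -81.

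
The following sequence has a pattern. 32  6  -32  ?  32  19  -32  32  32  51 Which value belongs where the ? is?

Split by position mod 2 into 2 tracks.
Stream A: 32, -32, 32, -32, 32 (the oscillation 32·(−1)^(n+1)).
Stream B: 6, ?, 19, 32, 51 (each term equals the sum of the previous two).
The gap is stream B's term 2; the rule gives 13.

13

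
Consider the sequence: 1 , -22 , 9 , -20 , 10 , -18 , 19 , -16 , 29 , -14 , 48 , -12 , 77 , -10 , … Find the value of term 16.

Taking every 2nd term gives 2 separate tracks.
Stream A is 1, 9, 10, 19, 29, 48, 77, which is Fibonacci-style (each term is the sum of the two before it).
Stream B is -22, -20, -18, -16, -14, -12, -10, which is arithmetic, step +2.
Position 16 → stream B, term 8 = -8.

-8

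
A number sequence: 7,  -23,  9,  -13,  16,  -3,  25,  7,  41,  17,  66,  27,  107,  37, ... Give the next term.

173

Odd-indexed and even-indexed terms follow separate rules.
Stream A = 7, 9, 16, 25, 41, 66, 107: Fibonacci-style (each term is the sum of the two before it).
Stream B = -23, -13, -3, 7, 17, 27, 37: arithmetic, step +10.
Term 15 comes from stream A (its 8th entry): 173.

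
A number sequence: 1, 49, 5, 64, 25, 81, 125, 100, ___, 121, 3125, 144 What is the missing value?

Positions 1, 3, 5, … form one subsequence and positions 2, 4, 6, … form another.
Subsequence A: 1, 5, 25, 125, ?, 3125 (geometric, ×5 each step).
Subsequence B: 49, 64, 81, 100, 121, 144 (the squares 7², 8², 9², …).
The gap is subsequence A's term 5; the rule gives 625.

625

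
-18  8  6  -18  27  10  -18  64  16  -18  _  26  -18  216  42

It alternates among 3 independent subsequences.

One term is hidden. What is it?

The terms cycle through 3 interleaved subsequences.
Track A = -18, -18, -18, -18, -18: always -18.
Track B = 8, 27, 64, ?, 216: the cubes 2³, 3³, 4³, ….
Track C = 6, 10, 16, 26, 42: each term equals the sum of the previous two.
So the missing entry in track B is 125.

125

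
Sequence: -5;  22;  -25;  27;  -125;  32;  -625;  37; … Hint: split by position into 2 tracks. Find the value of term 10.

42

Positions 1, 3, 5, … form one subsequence and positions 2, 4, 6, … form another.
Stream A: -5, -25, -125, -625. Multiplying by 5 each time.
Stream B: 22, 27, 32, 37. Arithmetic, step +5.
Position 10 falls in stream B as its term 5, giving 42.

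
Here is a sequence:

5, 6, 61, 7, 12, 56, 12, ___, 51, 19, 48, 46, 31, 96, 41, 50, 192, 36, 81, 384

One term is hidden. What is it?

Split by position mod 3 into 3 tracks.
Track A = 5, 7, 12, 19, 31, 50, 81: each term equals the sum of the previous two.
Track B = 6, 12, ?, 48, 96, 192, 384: a geometric progression (common ratio 2).
Track C = 61, 56, 51, 46, 41, 36: subtracting 5 each time.
So the missing entry in track B is 24.

24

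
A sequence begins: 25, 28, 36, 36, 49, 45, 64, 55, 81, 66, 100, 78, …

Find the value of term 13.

121

Split by position mod 2 into 2 tracks.
Stream A: 25, 36, 49, 64, 81, 100 (perfect squares starting at 5²).
Stream B: 28, 36, 45, 55, 66, 78 (triangular numbers starting at T_7).
Term 13 comes from stream A (its 7th entry): 121.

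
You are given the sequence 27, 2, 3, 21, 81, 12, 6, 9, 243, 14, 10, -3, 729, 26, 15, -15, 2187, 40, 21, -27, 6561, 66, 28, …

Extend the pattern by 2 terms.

-39, 19683

Split by position mod 4 into 4 tracks.
Stream A: 27, 81, 243, 729, 2187, 6561 — powers of 3.
Stream B: 2, 12, 14, 26, 40, 66 — a Fibonacci-like recurrence a_n = a_{n-1} + a_{n-2}.
Stream C: 3, 6, 10, 15, 21, 28 — triangular numbers n(n+1)/2 for n = 2, 3, ….
Stream D: 21, 9, -3, -15, -27 — subtracting 12 each time.
Term 24 comes from stream D (its 6th entry): -39.
The 25th slot belongs to stream A; its 7th term is 19683.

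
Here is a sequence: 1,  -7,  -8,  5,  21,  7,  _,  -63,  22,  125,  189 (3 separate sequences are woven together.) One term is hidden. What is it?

25

The terms cycle through 3 interleaved subsequences.
Stream A = 1, 5, ?, 125: successive powers of 5.
Stream B = -7, 21, -63, 189: geometric with ratio -3.
Stream C = -8, 7, 22: adding 15 each time.
The gap is stream A's term 3; the rule gives 25.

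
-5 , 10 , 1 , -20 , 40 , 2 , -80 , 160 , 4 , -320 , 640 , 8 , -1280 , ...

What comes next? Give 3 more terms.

2560, 16, -5120

The slot pattern repeats as AAB (period 3), so there are 2 interleaved tracks.
Stream A: -5, 10, -20, 40, -80, 160, -320, 640, -1280 (a geometric progression (common ratio -2)).
Stream B: 1, 2, 4, 8 (powers 2^0, 2^1, 2^2, …).
Position 14 falls in stream A as its term 10, giving 2560.
Position 15 → stream B, term 5 = 16.
Position 16 → stream A, term 11 = -5120.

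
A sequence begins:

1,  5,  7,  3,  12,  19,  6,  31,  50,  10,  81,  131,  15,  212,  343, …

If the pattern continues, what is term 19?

28

The slot pattern repeats as ABB (period 3), so there are 2 interleaved tracks.
Track A: 1, 3, 6, 10, 15 (the triangular numbers T_1, T_2, …).
Track B: 5, 7, 12, 19, 31, 50, 81, 131, 212, 343 (each term equals the sum of the previous two).
Position 19 falls in track A as its term 7, giving 28.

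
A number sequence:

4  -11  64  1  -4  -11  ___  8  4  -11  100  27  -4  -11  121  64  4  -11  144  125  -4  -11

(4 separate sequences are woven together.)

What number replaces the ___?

81

Taking every 4th term gives 4 separate tracks.
Stream A = 4, -4, 4, -4, 4, -4: the oscillation 4·(−1)^(n+1).
Stream B = -11, -11, -11, -11, -11, -11: always -11.
Stream C = 64, ?, 100, 121, 144: perfect squares starting at 8².
Stream D = 1, 8, 27, 64, 125: the cubes 1³, 2³, 3³, ….
The gap is stream C's term 2; the rule gives 81.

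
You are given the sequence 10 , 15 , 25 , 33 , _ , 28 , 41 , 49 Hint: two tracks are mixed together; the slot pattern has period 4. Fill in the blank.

Positions follow the repeating pattern AABB; grouping by letter gives 2 tracks.
Subsequence A is 10, 15, ?, 28, which is triangular numbers n(n+1)/2 for n = 4, 5, ….
Subsequence B is 25, 33, 41, 49, which is adding 8 each time.
So the missing entry in subsequence A is 21.

21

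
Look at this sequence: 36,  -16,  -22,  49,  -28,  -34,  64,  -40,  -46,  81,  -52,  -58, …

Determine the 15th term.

-70

Positions follow the repeating pattern ABB; grouping by letter gives 2 tracks.
Subsequence A = 36, 49, 64, 81: perfect squares starting at 6².
Subsequence B = -16, -22, -28, -34, -40, -46, -52, -58: subtracting 6 each time.
Position 15 falls in subsequence B as its term 10, giving -70.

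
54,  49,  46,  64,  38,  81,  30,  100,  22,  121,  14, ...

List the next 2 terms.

Taking every 2nd term gives 2 separate tracks.
Track A: 54, 46, 38, 30, 22, 14 — arithmetic, step −8.
Track B: 49, 64, 81, 100, 121 — perfect squares starting at 7².
Term 12 comes from track B (its 6th entry): 144.
The 13th slot belongs to track A; its 7th term is 6.

144, 6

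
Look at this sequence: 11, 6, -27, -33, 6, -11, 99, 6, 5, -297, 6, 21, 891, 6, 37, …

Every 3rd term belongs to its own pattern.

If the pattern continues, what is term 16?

Taking every 3rd term gives 3 separate tracks.
Track A: 11, -33, 99, -297, 891 (geometric, ×-3 each step).
Track B: 6, 6, 6, 6, 6 (constant 6).
Track C: -27, -11, 5, 21, 37 (arithmetic with common difference +16).
The 16th slot belongs to track A; its 6th term is -2673.

-2673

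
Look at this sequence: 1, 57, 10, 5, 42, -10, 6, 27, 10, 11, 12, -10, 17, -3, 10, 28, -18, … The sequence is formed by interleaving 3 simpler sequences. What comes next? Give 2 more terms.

-10, 45

Split by position mod 3 into 3 tracks.
Track A: 1, 5, 6, 11, 17, 28 (Fibonacci-style (each term is the sum of the two before it)).
Track B: 57, 42, 27, 12, -3, -18 (arithmetic with common difference −15).
Track C: 10, -10, 10, -10, 10 (the oscillation 10·(−1)^(n+1)).
Position 18 falls in track C as its term 6, giving -10.
The 19th slot belongs to track A; its 7th term is 45.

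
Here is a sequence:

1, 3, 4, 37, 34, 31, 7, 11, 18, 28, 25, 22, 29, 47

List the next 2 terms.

76, 19

The slot pattern repeats as AAABBB (period 6), so there are 2 interleaved tracks.
Track A: 1, 3, 4, 7, 11, 18, 29, 47. Each term equals the sum of the previous two.
Track B: 37, 34, 31, 28, 25, 22. Subtracting 3 each time.
Term 15 comes from track A (its 9th entry): 76.
Term 16 comes from track B (its 7th entry): 19.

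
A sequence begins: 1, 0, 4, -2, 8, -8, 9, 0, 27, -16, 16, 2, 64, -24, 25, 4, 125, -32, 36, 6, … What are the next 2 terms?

216, -40

Taking every 4th term gives 4 separate tracks.
Track A: 1, 8, 27, 64, 125. The cubes 1³, 2³, 3³, ….
Track B: 0, -8, -16, -24, -32. Subtracting 8 each time.
Track C: 4, 9, 16, 25, 36. Perfect squares starting at 2².
Track D: -2, 0, 2, 4, 6. Arithmetic, step +2.
Position 21 falls in track A as its term 6, giving 216.
Term 22 comes from track B (its 6th entry): -40.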